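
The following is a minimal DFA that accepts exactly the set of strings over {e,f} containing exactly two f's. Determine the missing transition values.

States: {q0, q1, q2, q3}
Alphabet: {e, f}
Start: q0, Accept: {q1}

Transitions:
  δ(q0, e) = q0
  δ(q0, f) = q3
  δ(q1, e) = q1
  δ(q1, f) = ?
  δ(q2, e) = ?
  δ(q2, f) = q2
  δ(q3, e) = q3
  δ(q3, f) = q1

From the language and accept set, identify what each state tracks — q0: zero f's; q1: two f's; q2: ≥ three f's (dead); q3: one f.
Each missing δ(q, a) is the state matching the new tracked value after reading a.
δ(q1, f) = q2; δ(q2, e) = q2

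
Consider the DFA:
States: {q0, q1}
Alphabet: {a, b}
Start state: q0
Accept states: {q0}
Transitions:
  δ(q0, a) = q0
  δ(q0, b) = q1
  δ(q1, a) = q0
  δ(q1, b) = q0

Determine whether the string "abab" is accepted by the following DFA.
Processing string "abab":
  q0 --a--> q0
  q0 --b--> q1
  q1 --a--> q0
  q0 --b--> q1
Final state: q1
Accept states: {q0}
No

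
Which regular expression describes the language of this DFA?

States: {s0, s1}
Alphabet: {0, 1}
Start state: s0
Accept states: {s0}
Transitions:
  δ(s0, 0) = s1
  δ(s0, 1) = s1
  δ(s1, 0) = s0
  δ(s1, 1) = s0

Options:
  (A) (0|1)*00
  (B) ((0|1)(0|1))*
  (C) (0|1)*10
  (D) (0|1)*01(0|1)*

Check each option against the DFA on short strings; one disagreement eliminates an option:
  (A) (0|1)*00: on ε the DFA stays in s0 and accepts (s0 ∈ Accept), but the regex does not match it → eliminate
  (B) ((0|1)(0|1))*: agrees with the DFA on every string of length ≤ 6
  (C) (0|1)*10: on ε the DFA stays in s0 and accepts (s0 ∈ Accept), but the regex does not match it → eliminate
  (D) (0|1)*01(0|1)*: on ε the DFA stays in s0 and accepts (s0 ∈ Accept), but the regex does not match it → eliminate
Only (B) is consistent with the DFA.
(B) ((0|1)(0|1))*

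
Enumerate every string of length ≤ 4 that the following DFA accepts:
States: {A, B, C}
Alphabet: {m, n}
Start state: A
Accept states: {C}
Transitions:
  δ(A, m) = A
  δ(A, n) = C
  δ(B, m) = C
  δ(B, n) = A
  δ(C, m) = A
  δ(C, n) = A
n, mn, mmn, nmn, nnn, mmmn, mnmn, mnnn, nmmn, nnmn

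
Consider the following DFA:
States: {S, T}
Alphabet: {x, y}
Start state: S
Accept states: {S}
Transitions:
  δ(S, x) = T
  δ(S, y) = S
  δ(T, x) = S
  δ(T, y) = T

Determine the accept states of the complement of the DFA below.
Complement accept states = All states \ Original accept states
= {S, T} \ {S}
{T}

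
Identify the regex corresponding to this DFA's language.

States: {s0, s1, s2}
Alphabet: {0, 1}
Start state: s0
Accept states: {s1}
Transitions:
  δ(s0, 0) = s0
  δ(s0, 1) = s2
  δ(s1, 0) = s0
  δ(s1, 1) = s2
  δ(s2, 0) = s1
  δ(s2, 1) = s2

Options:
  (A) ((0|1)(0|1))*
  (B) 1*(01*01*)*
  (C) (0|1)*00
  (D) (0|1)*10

Check each option against the DFA on short strings; one disagreement eliminates an option:
  (A) ((0|1)(0|1))*: on ε the DFA stays in s0 and rejects (s0 ∉ Accept), but the regex matches it → eliminate
  (B) 1*(01*01*)*: on ε the DFA stays in s0 and rejects (s0 ∉ Accept), but the regex matches it → eliminate
  (C) (0|1)*00: on '00' the DFA goes s0 → s0 → s0 and rejects (s0 ∉ Accept), but the regex matches it → eliminate
  (D) (0|1)*10: agrees with the DFA on every string of length ≤ 6
Only (D) is consistent with the DFA.
(D) (0|1)*10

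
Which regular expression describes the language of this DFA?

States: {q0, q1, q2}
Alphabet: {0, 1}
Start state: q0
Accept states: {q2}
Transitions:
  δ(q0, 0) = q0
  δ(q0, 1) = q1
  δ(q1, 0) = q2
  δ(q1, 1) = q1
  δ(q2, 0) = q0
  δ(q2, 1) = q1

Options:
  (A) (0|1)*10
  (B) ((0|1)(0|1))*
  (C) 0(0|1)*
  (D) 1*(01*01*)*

Check each option against the DFA on short strings; one disagreement eliminates an option:
  (A) (0|1)*10: agrees with the DFA on every string of length ≤ 6
  (B) ((0|1)(0|1))*: on ε the DFA stays in q0 and rejects (q0 ∉ Accept), but the regex matches it → eliminate
  (C) 0(0|1)*: on '0' the DFA goes q0 → q0 and rejects (q0 ∉ Accept), but the regex matches it → eliminate
  (D) 1*(01*01*)*: on ε the DFA stays in q0 and rejects (q0 ∉ Accept), but the regex matches it → eliminate
Only (A) is consistent with the DFA.
(A) (0|1)*10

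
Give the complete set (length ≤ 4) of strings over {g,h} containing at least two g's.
gg, ggg, ggh, ghg, hgg, gggg, gggh, gghg, gghh, ghgg, ghgh, ghhg, hggg, hggh, hghg, hhgg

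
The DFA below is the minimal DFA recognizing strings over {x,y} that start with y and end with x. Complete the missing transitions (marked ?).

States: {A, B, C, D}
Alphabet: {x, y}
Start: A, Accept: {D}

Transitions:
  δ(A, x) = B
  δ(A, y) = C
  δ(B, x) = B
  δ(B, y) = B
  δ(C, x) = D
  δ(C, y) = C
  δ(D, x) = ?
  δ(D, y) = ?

From the language and accept set, identify what each state tracks — A: no input read; B: started with x (dead); C: started with y, last symbol y; D: started with y, last symbol x.
Each missing δ(q, a) is the state matching the new tracked value after reading a.
δ(D, x) = D; δ(D, y) = C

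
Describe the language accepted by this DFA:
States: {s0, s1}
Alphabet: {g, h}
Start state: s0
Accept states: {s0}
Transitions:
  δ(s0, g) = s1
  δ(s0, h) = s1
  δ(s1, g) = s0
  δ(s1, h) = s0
Testing a few strings:
  'hgg' → reject
  'g' → reject
  'hgh' → reject
  'gg' → accept
State roles: s0=even length so far; s1=odd length so far
All strings over {g,h} of even length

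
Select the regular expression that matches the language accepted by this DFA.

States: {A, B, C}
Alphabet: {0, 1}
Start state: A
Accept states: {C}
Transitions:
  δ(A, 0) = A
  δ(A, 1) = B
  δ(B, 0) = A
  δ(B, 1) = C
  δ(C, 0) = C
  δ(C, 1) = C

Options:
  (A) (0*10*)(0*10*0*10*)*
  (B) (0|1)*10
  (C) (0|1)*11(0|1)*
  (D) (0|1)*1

Check each option against the DFA on short strings; one disagreement eliminates an option:
  (A) (0*10*)(0*10*0*10*)*: on '1' the DFA goes A → B and rejects (B ∉ Accept), but the regex matches it → eliminate
  (B) (0|1)*10: on '10' the DFA goes A → B → A and rejects (A ∉ Accept), but the regex matches it → eliminate
  (C) (0|1)*11(0|1)*: agrees with the DFA on every string of length ≤ 6
  (D) (0|1)*1: on '1' the DFA goes A → B and rejects (B ∉ Accept), but the regex matches it → eliminate
Only (C) is consistent with the DFA.
(C) (0|1)*11(0|1)*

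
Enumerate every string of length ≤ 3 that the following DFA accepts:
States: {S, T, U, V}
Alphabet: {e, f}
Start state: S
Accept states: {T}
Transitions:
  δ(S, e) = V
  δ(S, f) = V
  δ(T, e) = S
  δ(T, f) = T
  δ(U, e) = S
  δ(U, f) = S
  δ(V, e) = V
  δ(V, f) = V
None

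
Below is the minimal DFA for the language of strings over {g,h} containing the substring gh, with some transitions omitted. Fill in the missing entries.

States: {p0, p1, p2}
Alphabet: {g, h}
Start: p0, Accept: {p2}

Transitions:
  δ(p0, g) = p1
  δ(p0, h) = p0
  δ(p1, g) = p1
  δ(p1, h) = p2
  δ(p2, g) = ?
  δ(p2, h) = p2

From the language and accept set, identify what each state tracks — p0: no g seen yet; p1: seen a g, waiting for h; p2: substring gh seen.
Each missing δ(q, a) is the state matching the new tracked value after reading a.
δ(p2, g) = p2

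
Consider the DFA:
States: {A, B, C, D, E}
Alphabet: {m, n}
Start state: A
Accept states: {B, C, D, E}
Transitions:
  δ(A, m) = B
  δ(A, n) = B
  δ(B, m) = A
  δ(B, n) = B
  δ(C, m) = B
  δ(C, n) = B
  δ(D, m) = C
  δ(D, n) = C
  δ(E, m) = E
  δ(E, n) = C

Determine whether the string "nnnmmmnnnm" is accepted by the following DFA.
Processing string "nnnmmmnnnm":
  A --n--> B
  B --n--> B
  B --n--> B
  B --m--> A
  A --m--> B
  B --m--> A
  A --n--> B
  B --n--> B
  B --n--> B
  B --m--> A
Final state: A
Accept states: {B, C, D, E}
No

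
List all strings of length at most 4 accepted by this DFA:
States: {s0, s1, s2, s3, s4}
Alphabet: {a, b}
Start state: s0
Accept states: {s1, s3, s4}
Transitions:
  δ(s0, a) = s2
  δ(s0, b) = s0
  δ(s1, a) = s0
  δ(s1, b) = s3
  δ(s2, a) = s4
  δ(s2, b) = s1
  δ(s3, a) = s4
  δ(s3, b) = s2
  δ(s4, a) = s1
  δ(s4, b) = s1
aa, ab, aaa, aab, abb, baa, bab, aaab, aabb, abba, baaa, baab, babb, bbaa, bbab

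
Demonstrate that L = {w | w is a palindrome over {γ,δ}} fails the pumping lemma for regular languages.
Assume L is regular with pumping length p. Idea: pumping the leading γ-block breaks the symmetry.
Choose s = γ^p δ γ^p (a palindrome of length 2p+1 ≥ p). By the pumping lemma, s = xyz with |xy| ≤ p, |y| > 0, so y = γ^k with k > 0 (xy lies entirely in the first γ^p). Then xy²z = γ^(p+k) δ γ^p, which is not a palindrome since p+k ≠ p.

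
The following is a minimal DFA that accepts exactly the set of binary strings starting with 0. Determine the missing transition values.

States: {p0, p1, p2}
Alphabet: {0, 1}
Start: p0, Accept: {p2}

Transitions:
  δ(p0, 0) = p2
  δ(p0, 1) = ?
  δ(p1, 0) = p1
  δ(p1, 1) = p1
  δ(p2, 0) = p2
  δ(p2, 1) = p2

From the language and accept set, identify what each state tracks — p0: no input read; p1: started with 1 (dead); p2: started with 0.
Each missing δ(q, a) is the state matching the new tracked value after reading a.
δ(p0, 1) = p1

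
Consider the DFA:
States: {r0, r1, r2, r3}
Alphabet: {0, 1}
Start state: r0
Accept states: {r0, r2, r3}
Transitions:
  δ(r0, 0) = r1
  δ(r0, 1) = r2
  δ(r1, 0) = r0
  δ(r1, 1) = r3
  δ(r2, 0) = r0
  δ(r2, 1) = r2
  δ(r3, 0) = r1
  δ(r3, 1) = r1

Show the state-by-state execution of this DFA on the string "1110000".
read '1': r0 → r2
  read '1': r2 → r2
  read '1': r2 → r2
  read '0': r2 → r0
  read '0': r0 → r1
  read '0': r1 → r0
  read '0': r0 → r1
r0 -> r2 -> r2 -> r2 -> r0 -> r1 -> r0 -> r1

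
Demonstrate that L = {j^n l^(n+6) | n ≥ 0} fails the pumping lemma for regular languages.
Assume L is regular with pumping length p. Idea: pumping the j-block breaks the fixed offset of 6.
Choose s = j^p l^(p+6) ∈ L. By the pumping lemma, s = xyz with |xy| ≤ p, |y| > 0, so y = j^k with k ≥ 1. Then xy²z = j^(p+k) l^(p+6). For this to be in L we would need p+6 = (p+k)+6, i.e. k = 0, contradicting k ≥ 1. So xy²z ∉ L.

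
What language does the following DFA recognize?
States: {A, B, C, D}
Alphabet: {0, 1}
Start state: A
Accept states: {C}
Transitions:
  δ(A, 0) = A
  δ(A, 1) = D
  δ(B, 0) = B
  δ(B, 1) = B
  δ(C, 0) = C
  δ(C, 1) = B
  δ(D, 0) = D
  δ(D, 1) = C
Testing a few strings:
  '1' → reject
  '0110' → accept
  '1100' → accept
  '0001' → reject
State roles: A=zero 1's; B=≥ three 1's (dead); C=two 1's; D=one 1
All binary strings containing exactly two 1's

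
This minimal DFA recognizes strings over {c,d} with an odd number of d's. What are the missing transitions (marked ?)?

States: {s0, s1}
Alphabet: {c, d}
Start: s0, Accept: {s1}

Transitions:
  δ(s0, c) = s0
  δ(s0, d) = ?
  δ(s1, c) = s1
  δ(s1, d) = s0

From the language and accept set, identify what each state tracks — s0: even number of d's so far; s1: odd number of d's so far.
Each missing δ(q, a) is the state matching the new tracked value after reading a.
δ(s0, d) = s1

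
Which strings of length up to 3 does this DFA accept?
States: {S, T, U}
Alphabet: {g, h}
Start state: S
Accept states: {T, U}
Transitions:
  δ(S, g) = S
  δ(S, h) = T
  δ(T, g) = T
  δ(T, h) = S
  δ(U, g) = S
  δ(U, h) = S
h, gh, hg, ggh, ghg, hgg, hhh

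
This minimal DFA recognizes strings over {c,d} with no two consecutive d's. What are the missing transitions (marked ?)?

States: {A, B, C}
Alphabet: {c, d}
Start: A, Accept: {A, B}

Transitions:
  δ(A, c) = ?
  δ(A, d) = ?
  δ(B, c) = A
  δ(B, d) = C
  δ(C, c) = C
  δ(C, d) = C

From the language and accept set, identify what each state tracks — A: last symbol not d (ok); B: last symbol d (ok); C: saw dd (dead).
Each missing δ(q, a) is the state matching the new tracked value after reading a.
δ(A, c) = A; δ(A, d) = B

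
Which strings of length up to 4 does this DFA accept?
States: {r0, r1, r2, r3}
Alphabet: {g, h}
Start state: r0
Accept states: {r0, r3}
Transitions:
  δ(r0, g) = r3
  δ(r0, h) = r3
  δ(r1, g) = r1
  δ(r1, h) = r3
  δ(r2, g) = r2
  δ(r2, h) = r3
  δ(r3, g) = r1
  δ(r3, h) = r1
ε, g, h, ggh, ghh, hgh, hhh, gggh, ghgh, hggh, hhgh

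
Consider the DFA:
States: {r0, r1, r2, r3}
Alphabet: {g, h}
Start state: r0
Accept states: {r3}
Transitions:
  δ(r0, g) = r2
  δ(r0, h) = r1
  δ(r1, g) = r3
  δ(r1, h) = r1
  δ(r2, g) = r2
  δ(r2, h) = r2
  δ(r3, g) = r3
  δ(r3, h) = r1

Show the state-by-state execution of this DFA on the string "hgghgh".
read 'h': r0 → r1
  read 'g': r1 → r3
  read 'g': r3 → r3
  read 'h': r3 → r1
  read 'g': r1 → r3
  read 'h': r3 → r1
r0 -> r1 -> r3 -> r3 -> r1 -> r3 -> r1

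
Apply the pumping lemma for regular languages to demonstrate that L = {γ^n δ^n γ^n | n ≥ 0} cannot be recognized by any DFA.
Assume L is regular with pumping length p. Idea: pumping the first γ-block unbalances it against the other two.
Choose s = γ^p δ^p γ^p ∈ L (|s| = 3p ≥ p). By the pumping lemma, s = xyz with |xy| ≤ p, |y| > 0, so y = γ^k with k ≥ 1, inside the first γ-block. Then xy²z = γ^(p+k) δ^p γ^p. The first block has length p+k ≠ p, so the three block lengths are no longer equal and xy²z ∉ L.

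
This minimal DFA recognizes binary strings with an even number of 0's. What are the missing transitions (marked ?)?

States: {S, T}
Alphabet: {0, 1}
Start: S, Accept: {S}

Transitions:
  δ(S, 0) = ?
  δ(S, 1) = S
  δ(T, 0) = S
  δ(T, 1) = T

From the language and accept set, identify what each state tracks — S: even number of 0's so far; T: odd number of 0's so far.
Each missing δ(q, a) is the state matching the new tracked value after reading a.
δ(S, 0) = T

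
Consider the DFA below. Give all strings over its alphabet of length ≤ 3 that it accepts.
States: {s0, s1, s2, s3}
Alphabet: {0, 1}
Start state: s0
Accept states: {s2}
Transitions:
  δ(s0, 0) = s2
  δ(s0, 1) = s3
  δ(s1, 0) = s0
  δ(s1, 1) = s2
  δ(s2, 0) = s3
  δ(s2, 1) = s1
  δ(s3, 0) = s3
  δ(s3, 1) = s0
0, 011, 110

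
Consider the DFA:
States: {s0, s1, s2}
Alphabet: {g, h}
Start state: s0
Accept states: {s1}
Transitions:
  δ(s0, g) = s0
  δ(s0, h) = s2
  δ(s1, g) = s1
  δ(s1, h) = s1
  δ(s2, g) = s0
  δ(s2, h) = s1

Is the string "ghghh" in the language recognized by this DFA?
Processing string "ghghh":
  s0 --g--> s0
  s0 --h--> s2
  s2 --g--> s0
  s0 --h--> s2
  s2 --h--> s1
Final state: s1
Accept states: {s1}
Yes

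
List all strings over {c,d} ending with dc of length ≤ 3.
dc, cdc, ddc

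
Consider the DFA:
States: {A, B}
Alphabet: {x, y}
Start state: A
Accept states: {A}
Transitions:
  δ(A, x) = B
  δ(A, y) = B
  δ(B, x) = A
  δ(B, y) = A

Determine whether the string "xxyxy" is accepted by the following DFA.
Processing string "xxyxy":
  A --x--> B
  B --x--> A
  A --y--> B
  B --x--> A
  A --y--> B
Final state: B
Accept states: {A}
No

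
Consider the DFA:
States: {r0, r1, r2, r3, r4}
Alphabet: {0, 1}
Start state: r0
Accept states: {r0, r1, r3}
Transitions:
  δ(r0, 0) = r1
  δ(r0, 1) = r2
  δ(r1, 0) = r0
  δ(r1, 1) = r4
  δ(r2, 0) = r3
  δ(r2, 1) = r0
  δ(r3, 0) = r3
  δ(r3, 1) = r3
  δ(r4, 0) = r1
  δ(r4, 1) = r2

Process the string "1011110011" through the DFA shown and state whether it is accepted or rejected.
Processing string "1011110011":
  r0 --1--> r2
  r2 --0--> r3
  r3 --1--> r3
  r3 --1--> r3
  r3 --1--> r3
  r3 --1--> r3
  r3 --0--> r3
  r3 --0--> r3
  r3 --1--> r3
  r3 --1--> r3
Final state: r3
Accept states: {r0, r1, r3}
Yes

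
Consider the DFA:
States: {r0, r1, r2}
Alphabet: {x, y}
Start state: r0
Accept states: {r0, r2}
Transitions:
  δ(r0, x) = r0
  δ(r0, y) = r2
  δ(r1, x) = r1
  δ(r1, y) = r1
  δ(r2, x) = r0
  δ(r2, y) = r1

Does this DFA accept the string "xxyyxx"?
Processing string "xxyyxx":
  r0 --x--> r0
  r0 --x--> r0
  r0 --y--> r2
  r2 --y--> r1
  r1 --x--> r1
  r1 --x--> r1
Final state: r1
Accept states: {r0, r2}
No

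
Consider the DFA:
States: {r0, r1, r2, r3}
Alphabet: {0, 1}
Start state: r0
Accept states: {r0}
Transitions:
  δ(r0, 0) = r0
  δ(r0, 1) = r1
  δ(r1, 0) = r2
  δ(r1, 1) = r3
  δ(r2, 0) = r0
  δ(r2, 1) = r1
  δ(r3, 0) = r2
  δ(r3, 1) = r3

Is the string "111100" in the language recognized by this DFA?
Processing string "111100":
  r0 --1--> r1
  r1 --1--> r3
  r3 --1--> r3
  r3 --1--> r3
  r3 --0--> r2
  r2 --0--> r0
Final state: r0
Accept states: {r0}
Yes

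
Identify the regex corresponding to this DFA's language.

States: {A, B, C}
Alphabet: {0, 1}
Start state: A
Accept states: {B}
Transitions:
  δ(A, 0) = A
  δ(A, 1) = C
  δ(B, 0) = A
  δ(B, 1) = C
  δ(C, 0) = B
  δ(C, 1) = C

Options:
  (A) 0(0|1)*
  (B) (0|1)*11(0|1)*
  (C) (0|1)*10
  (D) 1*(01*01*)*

Check each option against the DFA on short strings; one disagreement eliminates an option:
  (A) 0(0|1)*: on '0' the DFA goes A → A and rejects (A ∉ Accept), but the regex matches it → eliminate
  (B) (0|1)*11(0|1)*: on '10' the DFA goes A → C → B and accepts (B ∈ Accept), but the regex does not match it → eliminate
  (C) (0|1)*10: agrees with the DFA on every string of length ≤ 6
  (D) 1*(01*01*)*: on ε the DFA stays in A and rejects (A ∉ Accept), but the regex matches it → eliminate
Only (C) is consistent with the DFA.
(C) (0|1)*10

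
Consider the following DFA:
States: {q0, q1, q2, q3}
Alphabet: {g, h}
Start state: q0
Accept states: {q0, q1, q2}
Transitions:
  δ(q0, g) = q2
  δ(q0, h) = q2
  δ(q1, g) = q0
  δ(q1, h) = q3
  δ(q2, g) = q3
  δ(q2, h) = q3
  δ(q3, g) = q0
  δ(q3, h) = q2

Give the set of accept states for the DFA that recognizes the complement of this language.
Complement accept states = All states \ Original accept states
= {q0, q1, q2, q3} \ {q0, q1, q2}
{q3}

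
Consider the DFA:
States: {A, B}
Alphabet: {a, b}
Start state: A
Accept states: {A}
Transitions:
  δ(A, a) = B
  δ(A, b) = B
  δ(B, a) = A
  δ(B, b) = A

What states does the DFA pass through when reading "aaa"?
read 'a': A → B
  read 'a': B → A
  read 'a': A → B
A -> B -> A -> B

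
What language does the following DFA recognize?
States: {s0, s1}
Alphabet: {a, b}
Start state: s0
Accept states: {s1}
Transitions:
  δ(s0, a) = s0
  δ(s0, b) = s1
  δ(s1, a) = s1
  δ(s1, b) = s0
Testing a few strings:
  'bba' → reject
  'b' → accept
  'a' → reject
  'ba' → accept
State roles: s0=even number of b's so far; s1=odd number of b's so far
All strings over {a,b} with an odd number of b's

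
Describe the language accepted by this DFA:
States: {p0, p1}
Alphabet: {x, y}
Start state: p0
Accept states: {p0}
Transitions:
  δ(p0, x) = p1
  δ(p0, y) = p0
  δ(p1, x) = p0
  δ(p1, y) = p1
Testing a few strings:
  'xx' → accept
  'xyy' → reject
  'x' → reject
  'xxy' → accept
State roles: p0=even number of x's so far; p1=odd number of x's so far
All strings over {x,y} with an even number of x's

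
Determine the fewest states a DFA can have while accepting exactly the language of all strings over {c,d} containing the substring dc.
By Myhill–Nerode, count the distinguishable equivalence classes: 3 classes — one per longest suffix of the input that is a prefix of 'dc' (lengths 0 through 1), plus an absorbing 'already seen dc' class.
3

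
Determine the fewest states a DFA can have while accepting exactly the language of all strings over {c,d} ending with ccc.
By Myhill–Nerode, count the distinguishable equivalence classes: 4 classes — one per longest suffix of the input that is a prefix of 'ccc' (lengths 0 through 3); only the length-3 class is accepting.
4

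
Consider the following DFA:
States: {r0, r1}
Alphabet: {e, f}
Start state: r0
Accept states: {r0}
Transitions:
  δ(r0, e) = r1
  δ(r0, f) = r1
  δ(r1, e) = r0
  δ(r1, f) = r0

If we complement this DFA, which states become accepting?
Complement accept states = All states \ Original accept states
= {r0, r1} \ {r0}
{r1}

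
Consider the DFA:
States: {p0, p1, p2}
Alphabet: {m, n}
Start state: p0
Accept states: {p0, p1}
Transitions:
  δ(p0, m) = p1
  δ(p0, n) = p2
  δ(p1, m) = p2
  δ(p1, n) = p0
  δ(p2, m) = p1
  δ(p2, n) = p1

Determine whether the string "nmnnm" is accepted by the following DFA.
Processing string "nmnnm":
  p0 --n--> p2
  p2 --m--> p1
  p1 --n--> p0
  p0 --n--> p2
  p2 --m--> p1
Final state: p1
Accept states: {p0, p1}
Yes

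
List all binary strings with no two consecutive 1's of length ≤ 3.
ε, 0, 1, 00, 01, 10, 000, 001, 010, 100, 101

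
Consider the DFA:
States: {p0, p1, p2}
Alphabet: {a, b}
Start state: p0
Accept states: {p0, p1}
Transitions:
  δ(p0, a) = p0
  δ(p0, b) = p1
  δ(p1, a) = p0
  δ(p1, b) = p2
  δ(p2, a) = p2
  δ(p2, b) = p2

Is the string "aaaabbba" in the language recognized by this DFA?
Processing string "aaaabbba":
  p0 --a--> p0
  p0 --a--> p0
  p0 --a--> p0
  p0 --a--> p0
  p0 --b--> p1
  p1 --b--> p2
  p2 --b--> p2
  p2 --a--> p2
Final state: p2
Accept states: {p0, p1}
No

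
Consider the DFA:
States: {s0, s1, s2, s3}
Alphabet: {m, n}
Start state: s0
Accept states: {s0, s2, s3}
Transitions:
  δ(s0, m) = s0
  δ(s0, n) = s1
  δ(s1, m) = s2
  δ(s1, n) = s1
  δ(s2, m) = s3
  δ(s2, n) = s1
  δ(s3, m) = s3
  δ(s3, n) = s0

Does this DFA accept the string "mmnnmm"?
Processing string "mmnnmm":
  s0 --m--> s0
  s0 --m--> s0
  s0 --n--> s1
  s1 --n--> s1
  s1 --m--> s2
  s2 --m--> s3
Final state: s3
Accept states: {s0, s2, s3}
Yes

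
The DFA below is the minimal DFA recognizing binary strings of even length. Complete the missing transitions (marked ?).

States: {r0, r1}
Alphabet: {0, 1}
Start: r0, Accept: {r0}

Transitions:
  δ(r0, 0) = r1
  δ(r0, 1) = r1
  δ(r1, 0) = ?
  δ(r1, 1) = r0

From the language and accept set, identify what each state tracks — r0: even length so far; r1: odd length so far.
Each missing δ(q, a) is the state matching the new tracked value after reading a.
δ(r1, 0) = r0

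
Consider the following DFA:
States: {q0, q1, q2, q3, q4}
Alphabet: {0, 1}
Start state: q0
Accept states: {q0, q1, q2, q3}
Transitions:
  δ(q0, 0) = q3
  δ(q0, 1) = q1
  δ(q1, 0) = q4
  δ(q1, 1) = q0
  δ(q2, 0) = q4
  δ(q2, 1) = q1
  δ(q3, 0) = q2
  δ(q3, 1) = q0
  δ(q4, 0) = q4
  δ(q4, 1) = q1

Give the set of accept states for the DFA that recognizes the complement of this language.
Complement accept states = All states \ Original accept states
= {q0, q1, q2, q3, q4} \ {q0, q1, q2, q3}
{q4}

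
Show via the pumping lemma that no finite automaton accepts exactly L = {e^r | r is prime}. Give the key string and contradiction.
Assume L is regular with pumping length p. Idea: pumping by a suitable count produces a composite length.
Let q be a prime with q ≥ p and choose s = e^q ∈ L. By the pumping lemma, s = xyz with |xy| ≤ p, |y| = k ≥ 1. Take i = q+1: |xy^(q+1)z| = q + q·k = q(1+k). Since q ≥ 2 and 1+k ≥ 2, q(1+k) is composite, so xy^(q+1)z ∉ L.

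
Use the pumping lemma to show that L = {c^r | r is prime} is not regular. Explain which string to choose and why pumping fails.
Assume L is regular with pumping length p. Idea: pumping by a suitable count produces a composite length.
Let q be a prime with q ≥ p and choose s = c^q ∈ L. By the pumping lemma, s = xyz with |xy| ≤ p, |y| = k ≥ 1. Take i = q+1: |xy^(q+1)z| = q + q·k = q(1+k). Since q ≥ 2 and 1+k ≥ 2, q(1+k) is composite, so xy^(q+1)z ∉ L.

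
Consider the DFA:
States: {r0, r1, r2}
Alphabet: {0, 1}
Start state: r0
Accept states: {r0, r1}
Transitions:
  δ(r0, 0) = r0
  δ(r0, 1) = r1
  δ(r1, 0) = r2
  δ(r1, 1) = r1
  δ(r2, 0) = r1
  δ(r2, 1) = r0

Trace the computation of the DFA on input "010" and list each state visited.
read '0': r0 → r0
  read '1': r0 → r1
  read '0': r1 → r2
r0 -> r0 -> r1 -> r2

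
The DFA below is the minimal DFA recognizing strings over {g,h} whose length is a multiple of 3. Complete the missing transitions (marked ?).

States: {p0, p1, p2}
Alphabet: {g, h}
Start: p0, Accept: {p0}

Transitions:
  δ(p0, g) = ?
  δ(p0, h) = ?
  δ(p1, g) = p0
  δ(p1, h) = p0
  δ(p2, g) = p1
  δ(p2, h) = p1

From the language and accept set, identify what each state tracks — p0: length ≡ 0 (mod 3); p1: length ≡ 2 (mod 3); p2: length ≡ 1 (mod 3).
Each missing δ(q, a) is the state matching the new tracked value after reading a.
δ(p0, g) = p2; δ(p0, h) = p2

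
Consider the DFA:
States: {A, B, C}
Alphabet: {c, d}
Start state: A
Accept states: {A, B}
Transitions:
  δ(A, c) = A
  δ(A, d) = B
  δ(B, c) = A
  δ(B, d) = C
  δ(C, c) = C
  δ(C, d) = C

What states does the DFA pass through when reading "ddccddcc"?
read 'd': A → B
  read 'd': B → C
  read 'c': C → C
  read 'c': C → C
  read 'd': C → C
  read 'd': C → C
  read 'c': C → C
  read 'c': C → C
A -> B -> C -> C -> C -> C -> C -> C -> C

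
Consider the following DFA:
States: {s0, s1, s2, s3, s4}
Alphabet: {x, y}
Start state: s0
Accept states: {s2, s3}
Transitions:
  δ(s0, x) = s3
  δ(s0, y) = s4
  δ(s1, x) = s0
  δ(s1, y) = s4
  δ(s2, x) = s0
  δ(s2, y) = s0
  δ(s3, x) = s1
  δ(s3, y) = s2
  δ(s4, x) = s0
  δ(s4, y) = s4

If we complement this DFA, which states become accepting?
Complement accept states = All states \ Original accept states
= {s0, s1, s2, s3, s4} \ {s2, s3}
{s0, s1, s4}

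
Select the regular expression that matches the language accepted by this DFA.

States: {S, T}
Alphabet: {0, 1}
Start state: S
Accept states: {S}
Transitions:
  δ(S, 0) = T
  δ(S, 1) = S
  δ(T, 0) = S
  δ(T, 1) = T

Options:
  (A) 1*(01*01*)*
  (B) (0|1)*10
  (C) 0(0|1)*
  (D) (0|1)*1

Check each option against the DFA on short strings; one disagreement eliminates an option:
  (A) 1*(01*01*)*: agrees with the DFA on every string of length ≤ 6
  (B) (0|1)*10: on ε the DFA stays in S and accepts (S ∈ Accept), but the regex does not match it → eliminate
  (C) 0(0|1)*: on ε the DFA stays in S and accepts (S ∈ Accept), but the regex does not match it → eliminate
  (D) (0|1)*1: on ε the DFA stays in S and accepts (S ∈ Accept), but the regex does not match it → eliminate
Only (A) is consistent with the DFA.
(A) 1*(01*01*)*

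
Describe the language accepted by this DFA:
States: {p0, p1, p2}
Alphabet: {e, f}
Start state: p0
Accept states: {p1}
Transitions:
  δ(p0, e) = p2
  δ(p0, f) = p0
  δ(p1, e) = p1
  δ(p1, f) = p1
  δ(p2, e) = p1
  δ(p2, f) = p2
Testing a few strings:
  'fee' → accept
  'efe' → accept
  'feff' → reject
  'fe' → reject
State roles: p0=zero e's seen; p1=≥ two e's seen; p2=one e seen
All strings over {e,f} containing at least two e's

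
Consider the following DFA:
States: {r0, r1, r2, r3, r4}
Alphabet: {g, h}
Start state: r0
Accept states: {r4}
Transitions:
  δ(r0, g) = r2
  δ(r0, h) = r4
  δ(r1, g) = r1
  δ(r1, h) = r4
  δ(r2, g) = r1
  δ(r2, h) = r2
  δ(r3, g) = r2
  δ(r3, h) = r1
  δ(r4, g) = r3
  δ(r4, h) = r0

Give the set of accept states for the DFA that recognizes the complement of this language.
Complement accept states = All states \ Original accept states
= {r0, r1, r2, r3, r4} \ {r4}
{r0, r1, r2, r3}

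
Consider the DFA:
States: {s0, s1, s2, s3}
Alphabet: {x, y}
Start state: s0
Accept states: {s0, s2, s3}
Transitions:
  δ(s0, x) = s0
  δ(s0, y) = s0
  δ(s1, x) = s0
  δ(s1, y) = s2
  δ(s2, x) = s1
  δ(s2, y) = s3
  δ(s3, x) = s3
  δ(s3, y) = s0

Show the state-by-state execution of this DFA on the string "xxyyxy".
read 'x': s0 → s0
  read 'x': s0 → s0
  read 'y': s0 → s0
  read 'y': s0 → s0
  read 'x': s0 → s0
  read 'y': s0 → s0
s0 -> s0 -> s0 -> s0 -> s0 -> s0 -> s0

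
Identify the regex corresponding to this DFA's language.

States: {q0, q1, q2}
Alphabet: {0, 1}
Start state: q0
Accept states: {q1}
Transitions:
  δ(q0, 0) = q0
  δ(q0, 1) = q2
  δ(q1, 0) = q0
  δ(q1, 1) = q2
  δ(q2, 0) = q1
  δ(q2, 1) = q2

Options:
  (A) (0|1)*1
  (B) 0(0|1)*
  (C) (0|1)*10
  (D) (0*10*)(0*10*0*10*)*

Check each option against the DFA on short strings; one disagreement eliminates an option:
  (A) (0|1)*1: on '1' the DFA goes q0 → q2 and rejects (q2 ∉ Accept), but the regex matches it → eliminate
  (B) 0(0|1)*: on '0' the DFA goes q0 → q0 and rejects (q0 ∉ Accept), but the regex matches it → eliminate
  (C) (0|1)*10: agrees with the DFA on every string of length ≤ 6
  (D) (0*10*)(0*10*0*10*)*: on '1' the DFA goes q0 → q2 and rejects (q2 ∉ Accept), but the regex matches it → eliminate
Only (C) is consistent with the DFA.
(C) (0|1)*10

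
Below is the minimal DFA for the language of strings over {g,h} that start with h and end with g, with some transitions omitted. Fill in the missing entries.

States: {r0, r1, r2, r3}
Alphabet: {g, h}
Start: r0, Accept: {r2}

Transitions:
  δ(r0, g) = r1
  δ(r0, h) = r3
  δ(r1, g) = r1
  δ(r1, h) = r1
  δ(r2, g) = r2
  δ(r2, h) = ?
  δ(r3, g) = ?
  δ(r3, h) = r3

From the language and accept set, identify what each state tracks — r0: no input read; r1: started with g (dead); r2: started with h, last symbol g; r3: started with h, last symbol h.
Each missing δ(q, a) is the state matching the new tracked value after reading a.
δ(r2, h) = r3; δ(r3, g) = r2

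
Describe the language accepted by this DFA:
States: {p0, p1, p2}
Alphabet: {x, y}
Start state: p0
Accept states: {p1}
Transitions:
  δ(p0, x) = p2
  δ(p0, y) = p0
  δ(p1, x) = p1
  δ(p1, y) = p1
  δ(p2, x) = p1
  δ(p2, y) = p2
Testing a few strings:
  'yyyy' → reject
  'xx' → accept
  'xxxy' → accept
  'yxxy' → accept
State roles: p0=zero x's seen; p1=≥ two x's seen; p2=one x seen
All strings over {x,y} containing at least two x's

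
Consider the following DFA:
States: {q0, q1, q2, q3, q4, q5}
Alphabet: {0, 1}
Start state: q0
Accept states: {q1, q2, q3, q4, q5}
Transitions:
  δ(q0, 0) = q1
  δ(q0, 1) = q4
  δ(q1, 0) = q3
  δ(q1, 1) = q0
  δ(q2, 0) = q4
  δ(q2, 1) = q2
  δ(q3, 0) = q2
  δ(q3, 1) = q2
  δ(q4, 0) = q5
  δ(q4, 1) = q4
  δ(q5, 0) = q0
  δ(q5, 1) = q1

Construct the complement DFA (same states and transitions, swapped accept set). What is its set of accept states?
Complement accept states = All states \ Original accept states
= {q0, q1, q2, q3, q4, q5} \ {q1, q2, q3, q4, q5}
{q0}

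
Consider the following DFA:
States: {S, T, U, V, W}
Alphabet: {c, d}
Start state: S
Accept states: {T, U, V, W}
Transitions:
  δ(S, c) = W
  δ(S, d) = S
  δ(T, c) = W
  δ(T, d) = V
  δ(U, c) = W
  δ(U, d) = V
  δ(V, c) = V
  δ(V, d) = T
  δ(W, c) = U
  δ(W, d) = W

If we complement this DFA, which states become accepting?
Complement accept states = All states \ Original accept states
= {S, T, U, V, W} \ {T, U, V, W}
{S}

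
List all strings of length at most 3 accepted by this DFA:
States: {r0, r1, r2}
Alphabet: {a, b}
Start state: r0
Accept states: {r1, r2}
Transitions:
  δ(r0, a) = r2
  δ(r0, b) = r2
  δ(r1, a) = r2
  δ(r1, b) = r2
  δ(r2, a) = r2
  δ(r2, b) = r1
a, b, aa, ab, ba, bb, aaa, aab, aba, abb, baa, bab, bba, bbb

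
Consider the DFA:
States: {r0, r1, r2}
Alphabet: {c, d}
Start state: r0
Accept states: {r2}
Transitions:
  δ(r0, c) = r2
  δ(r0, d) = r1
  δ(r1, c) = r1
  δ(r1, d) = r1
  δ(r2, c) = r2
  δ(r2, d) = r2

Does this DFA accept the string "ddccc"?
Processing string "ddccc":
  r0 --d--> r1
  r1 --d--> r1
  r1 --c--> r1
  r1 --c--> r1
  r1 --c--> r1
Final state: r1
Accept states: {r2}
No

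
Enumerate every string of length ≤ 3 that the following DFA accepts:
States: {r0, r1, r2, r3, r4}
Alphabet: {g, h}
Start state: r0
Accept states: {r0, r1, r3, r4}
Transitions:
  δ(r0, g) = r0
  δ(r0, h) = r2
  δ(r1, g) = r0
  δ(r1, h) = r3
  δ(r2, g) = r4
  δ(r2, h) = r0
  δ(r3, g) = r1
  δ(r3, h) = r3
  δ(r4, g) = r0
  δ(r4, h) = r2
ε, g, gg, hg, hh, ggg, ghg, ghh, hgg, hhg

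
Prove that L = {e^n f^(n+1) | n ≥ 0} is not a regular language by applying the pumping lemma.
Assume L is regular with pumping length p. Idea: pumping the e-block breaks the fixed offset of 1.
Choose s = e^p f^(p+1) ∈ L. By the pumping lemma, s = xyz with |xy| ≤ p, |y| > 0, so y = e^k with k ≥ 1. Then xy²z = e^(p+k) f^(p+1). For this to be in L we would need p+1 = (p+k)+1, i.e. k = 0, contradicting k ≥ 1. So xy²z ∉ L.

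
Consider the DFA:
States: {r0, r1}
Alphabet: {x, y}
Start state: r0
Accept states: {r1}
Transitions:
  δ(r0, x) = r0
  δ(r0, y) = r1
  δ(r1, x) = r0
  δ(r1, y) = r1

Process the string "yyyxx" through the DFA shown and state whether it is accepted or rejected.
Processing string "yyyxx":
  r0 --y--> r1
  r1 --y--> r1
  r1 --y--> r1
  r1 --x--> r0
  r0 --x--> r0
Final state: r0
Accept states: {r1}
No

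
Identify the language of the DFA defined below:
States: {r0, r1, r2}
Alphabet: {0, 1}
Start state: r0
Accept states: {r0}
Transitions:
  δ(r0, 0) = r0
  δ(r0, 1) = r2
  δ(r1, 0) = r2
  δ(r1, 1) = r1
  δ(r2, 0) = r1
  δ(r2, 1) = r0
Testing a few strings:
  '010' → reject
  '1' → reject
  '10' → reject
  '11' → accept
State roles: r0=value ≡ 0 (mod 3); r1=value ≡ 2 (mod 3); r2=value ≡ 1 (mod 3)
All binary strings representing a multiple of 3 (read in base 2; leading zeros allowed and ε counts as 0)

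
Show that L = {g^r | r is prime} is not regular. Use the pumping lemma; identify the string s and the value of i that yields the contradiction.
Assume L is regular with pumping length p. Idea: pumping by a suitable count produces a composite length.
Let q be a prime with q ≥ p and choose s = g^q ∈ L. By the pumping lemma, s = xyz with |xy| ≤ p, |y| = k ≥ 1. Take i = q+1: |xy^(q+1)z| = q + q·k = q(1+k). Since q ≥ 2 and 1+k ≥ 2, q(1+k) is composite, so xy^(q+1)z ∉ L.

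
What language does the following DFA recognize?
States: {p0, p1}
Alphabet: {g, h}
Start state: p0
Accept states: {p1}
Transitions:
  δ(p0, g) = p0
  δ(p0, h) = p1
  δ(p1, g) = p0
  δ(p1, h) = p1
Testing a few strings:
  'g' → reject
  'hgg' → reject
  'h' → accept
  'hh' → accept
State roles: p0=last symbol not h; p1=last symbol is h
All strings over {g,h} ending with h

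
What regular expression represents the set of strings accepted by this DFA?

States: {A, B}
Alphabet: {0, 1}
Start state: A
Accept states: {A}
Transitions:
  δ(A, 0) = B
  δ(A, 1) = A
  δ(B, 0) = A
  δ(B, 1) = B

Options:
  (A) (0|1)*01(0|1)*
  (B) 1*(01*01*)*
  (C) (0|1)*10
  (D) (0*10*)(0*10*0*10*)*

Check each option against the DFA on short strings; one disagreement eliminates an option:
  (A) (0|1)*01(0|1)*: on ε the DFA stays in A and accepts (A ∈ Accept), but the regex does not match it → eliminate
  (B) 1*(01*01*)*: agrees with the DFA on every string of length ≤ 6
  (C) (0|1)*10: on ε the DFA stays in A and accepts (A ∈ Accept), but the regex does not match it → eliminate
  (D) (0*10*)(0*10*0*10*)*: on ε the DFA stays in A and accepts (A ∈ Accept), but the regex does not match it → eliminate
Only (B) is consistent with the DFA.
(B) 1*(01*01*)*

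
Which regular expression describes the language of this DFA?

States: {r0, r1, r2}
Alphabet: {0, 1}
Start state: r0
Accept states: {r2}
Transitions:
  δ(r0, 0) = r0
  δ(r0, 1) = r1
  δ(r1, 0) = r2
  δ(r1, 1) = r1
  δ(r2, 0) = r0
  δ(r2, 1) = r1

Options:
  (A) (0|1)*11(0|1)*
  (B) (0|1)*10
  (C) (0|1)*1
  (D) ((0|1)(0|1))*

Check each option against the DFA on short strings; one disagreement eliminates an option:
  (A) (0|1)*11(0|1)*: on '10' the DFA goes r0 → r1 → r2 and accepts (r2 ∈ Accept), but the regex does not match it → eliminate
  (B) (0|1)*10: agrees with the DFA on every string of length ≤ 6
  (C) (0|1)*1: on '1' the DFA goes r0 → r1 and rejects (r1 ∉ Accept), but the regex matches it → eliminate
  (D) ((0|1)(0|1))*: on ε the DFA stays in r0 and rejects (r0 ∉ Accept), but the regex matches it → eliminate
Only (B) is consistent with the DFA.
(B) (0|1)*10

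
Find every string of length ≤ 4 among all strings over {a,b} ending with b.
b, ab, bb, aab, abb, bab, bbb, aaab, aabb, abab, abbb, baab, babb, bbab, bbbb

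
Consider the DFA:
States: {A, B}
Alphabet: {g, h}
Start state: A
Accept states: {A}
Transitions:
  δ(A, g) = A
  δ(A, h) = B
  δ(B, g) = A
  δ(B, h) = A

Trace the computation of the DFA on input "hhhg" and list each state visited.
read 'h': A → B
  read 'h': B → A
  read 'h': A → B
  read 'g': B → A
A -> B -> A -> B -> A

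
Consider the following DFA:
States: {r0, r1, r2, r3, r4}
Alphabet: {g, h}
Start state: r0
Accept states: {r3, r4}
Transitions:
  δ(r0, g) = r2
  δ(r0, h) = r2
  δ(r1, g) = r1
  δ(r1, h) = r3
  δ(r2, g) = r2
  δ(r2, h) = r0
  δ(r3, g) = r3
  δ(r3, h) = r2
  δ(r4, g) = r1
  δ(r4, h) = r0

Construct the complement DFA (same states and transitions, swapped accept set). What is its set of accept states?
Complement accept states = All states \ Original accept states
= {r0, r1, r2, r3, r4} \ {r3, r4}
{r0, r1, r2}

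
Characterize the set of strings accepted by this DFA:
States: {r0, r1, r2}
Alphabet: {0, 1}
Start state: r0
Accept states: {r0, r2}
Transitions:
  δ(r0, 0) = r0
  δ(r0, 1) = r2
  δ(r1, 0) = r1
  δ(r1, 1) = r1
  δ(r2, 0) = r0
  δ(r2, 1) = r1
Testing a few strings:
  '0' → accept
  '1110' → reject
  '110' → reject
  '0001' → accept
State roles: r0=last symbol not 1 (ok); r1=saw 11 (dead); r2=last symbol 1 (ok)
All binary strings with no two consecutive 1's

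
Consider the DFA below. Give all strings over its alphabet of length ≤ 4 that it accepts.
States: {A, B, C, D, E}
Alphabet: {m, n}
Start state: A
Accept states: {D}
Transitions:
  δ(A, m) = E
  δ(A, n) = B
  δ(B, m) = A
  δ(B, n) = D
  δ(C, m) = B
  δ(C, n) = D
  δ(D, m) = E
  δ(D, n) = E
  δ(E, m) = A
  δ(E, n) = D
mn, nn, mmmn, mmnn, mnmn, mnnn, nmmn, nmnn, nnmn, nnnn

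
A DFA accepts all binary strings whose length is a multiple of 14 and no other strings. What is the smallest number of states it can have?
By Myhill–Nerode, count the distinguishable equivalence classes: 14 classes — one per residue of the length mod 14; class i is distinguished from class j by any string of length (14 − i) mod 14.
14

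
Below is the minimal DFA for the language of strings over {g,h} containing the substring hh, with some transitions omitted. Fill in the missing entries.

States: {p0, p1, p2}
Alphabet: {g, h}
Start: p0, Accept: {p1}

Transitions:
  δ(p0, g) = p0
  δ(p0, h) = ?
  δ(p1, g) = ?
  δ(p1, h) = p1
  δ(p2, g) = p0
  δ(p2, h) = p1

From the language and accept set, identify what each state tracks — p0: no progress toward hh; p1: substring hh seen; p2: one trailing h.
Each missing δ(q, a) is the state matching the new tracked value after reading a.
δ(p0, h) = p2; δ(p1, g) = p1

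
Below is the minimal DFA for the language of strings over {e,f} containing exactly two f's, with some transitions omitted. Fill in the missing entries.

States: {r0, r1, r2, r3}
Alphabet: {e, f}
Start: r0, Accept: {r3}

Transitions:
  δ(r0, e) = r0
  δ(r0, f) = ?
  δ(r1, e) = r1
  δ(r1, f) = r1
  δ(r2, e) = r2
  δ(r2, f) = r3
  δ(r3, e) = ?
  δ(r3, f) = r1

From the language and accept set, identify what each state tracks — r0: zero f's; r1: ≥ three f's (dead); r2: one f; r3: two f's.
Each missing δ(q, a) is the state matching the new tracked value after reading a.
δ(r0, f) = r2; δ(r3, e) = r3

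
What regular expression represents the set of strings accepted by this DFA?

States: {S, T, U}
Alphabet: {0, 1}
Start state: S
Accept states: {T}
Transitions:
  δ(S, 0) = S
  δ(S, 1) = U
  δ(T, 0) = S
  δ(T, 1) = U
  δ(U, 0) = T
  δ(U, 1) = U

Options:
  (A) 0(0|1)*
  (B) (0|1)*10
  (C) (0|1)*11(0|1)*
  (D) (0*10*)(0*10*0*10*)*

Check each option against the DFA on short strings; one disagreement eliminates an option:
  (A) 0(0|1)*: on '0' the DFA goes S → S and rejects (S ∉ Accept), but the regex matches it → eliminate
  (B) (0|1)*10: agrees with the DFA on every string of length ≤ 6
  (C) (0|1)*11(0|1)*: on '10' the DFA goes S → U → T and accepts (T ∈ Accept), but the regex does not match it → eliminate
  (D) (0*10*)(0*10*0*10*)*: on '1' the DFA goes S → U and rejects (U ∉ Accept), but the regex matches it → eliminate
Only (B) is consistent with the DFA.
(B) (0|1)*10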